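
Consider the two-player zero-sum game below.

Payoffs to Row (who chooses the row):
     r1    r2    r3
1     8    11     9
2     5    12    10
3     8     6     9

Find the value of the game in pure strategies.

Row minima: 8, 5, 6 → Row's maximin is 8.
Column maxima: 8, 12, 10 → Column's minimax is 8.
They coincide at (1, r1), so the value is 8.

8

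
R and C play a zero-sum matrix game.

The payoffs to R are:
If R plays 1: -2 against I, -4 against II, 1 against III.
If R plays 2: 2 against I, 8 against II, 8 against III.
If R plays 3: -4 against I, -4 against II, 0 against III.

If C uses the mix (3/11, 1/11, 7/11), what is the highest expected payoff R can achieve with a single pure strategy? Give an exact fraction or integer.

1: (-2)·(3/11) + (-4)·(1/11) + (1)·(7/11) = -3/11.
2: (2)·(3/11) + (8)·(1/11) + (8)·(7/11) = 70/11.
3: (-4)·(3/11) + (-4)·(1/11) + (0)·(7/11) = -16/11.
The best pure response is 2 with expected payoff 70/11.

70/11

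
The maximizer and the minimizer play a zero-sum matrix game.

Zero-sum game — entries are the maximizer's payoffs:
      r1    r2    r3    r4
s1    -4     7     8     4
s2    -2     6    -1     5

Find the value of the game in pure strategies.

Row minima: -4, -2 → the maximizer's maximin is -2.
Column maxima: -2, 7, 8, 5 → the minimizer's minimax is -2.
They coincide at (s2, r1), so the value is -2.

-2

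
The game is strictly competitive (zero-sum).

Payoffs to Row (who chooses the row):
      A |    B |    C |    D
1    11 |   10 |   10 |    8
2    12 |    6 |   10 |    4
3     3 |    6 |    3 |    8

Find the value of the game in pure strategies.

Row minima: 8, 4, 3 → Row's maximin is 8.
Column maxima: 12, 10, 10, 8 → Column's minimax is 8.
They coincide at (1, D), so the value is 8.

8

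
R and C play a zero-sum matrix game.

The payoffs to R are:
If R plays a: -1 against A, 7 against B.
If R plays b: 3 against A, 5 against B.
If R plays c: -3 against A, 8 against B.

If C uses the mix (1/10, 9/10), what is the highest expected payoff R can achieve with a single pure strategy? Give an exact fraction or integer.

69/10

a: (-1)·(1/10) + (7)·(9/10) = 31/5.
b: (3)·(1/10) + (5)·(9/10) = 24/5.
c: (-3)·(1/10) + (8)·(9/10) = 69/10.
The best pure response is c with expected payoff 69/10.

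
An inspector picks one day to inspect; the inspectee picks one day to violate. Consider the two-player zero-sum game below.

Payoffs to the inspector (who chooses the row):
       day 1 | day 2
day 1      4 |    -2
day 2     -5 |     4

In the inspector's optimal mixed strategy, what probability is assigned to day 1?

Row minima are -2 and -5, so the inspector's maximin is -2; column maxima are 4 and 4, so the inspectee's minimax is 4. These differ, so the equilibrium is in mixed strategies.
Let the inspector play day 1 with probability p. The inspectee is indifferent when 4p − 5(1−p) = −2p + 4(1−p), giving p = 3/5.

3/5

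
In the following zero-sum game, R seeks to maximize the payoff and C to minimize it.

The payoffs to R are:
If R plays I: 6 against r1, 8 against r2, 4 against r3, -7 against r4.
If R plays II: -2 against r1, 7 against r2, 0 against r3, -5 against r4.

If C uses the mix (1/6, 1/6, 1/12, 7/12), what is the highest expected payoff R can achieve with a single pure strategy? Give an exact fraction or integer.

-17/12

I: (6)·(1/6) + (8)·(1/6) + (4)·(1/12) + (-7)·(7/12) = -17/12.
II: (-2)·(1/6) + (7)·(1/6) + (0)·(1/12) + (-5)·(7/12) = -25/12.
The best pure response is I with expected payoff -17/12.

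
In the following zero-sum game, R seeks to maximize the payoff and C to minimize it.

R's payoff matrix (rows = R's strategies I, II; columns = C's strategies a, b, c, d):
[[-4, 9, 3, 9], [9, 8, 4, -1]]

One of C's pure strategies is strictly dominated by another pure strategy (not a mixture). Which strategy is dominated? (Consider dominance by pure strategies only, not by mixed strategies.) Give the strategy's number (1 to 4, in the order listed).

C prefers columns that give R less. Compare b with c: 3 < 9, 4 < 8.
So c strictly dominates b for C; b is strictly dominated.

2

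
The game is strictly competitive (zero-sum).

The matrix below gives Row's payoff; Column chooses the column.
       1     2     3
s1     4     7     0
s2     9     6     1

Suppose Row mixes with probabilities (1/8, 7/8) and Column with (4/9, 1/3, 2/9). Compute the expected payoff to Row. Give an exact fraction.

Against (4/9, 1/3, 2/9), each row's expected payoff is s1: 37/9; s2: 56/9.
Taking the (1/8, 7/8)-weighted average: (1/8)·(37/9) + (7/8)·(56/9) = 143/24.

143/24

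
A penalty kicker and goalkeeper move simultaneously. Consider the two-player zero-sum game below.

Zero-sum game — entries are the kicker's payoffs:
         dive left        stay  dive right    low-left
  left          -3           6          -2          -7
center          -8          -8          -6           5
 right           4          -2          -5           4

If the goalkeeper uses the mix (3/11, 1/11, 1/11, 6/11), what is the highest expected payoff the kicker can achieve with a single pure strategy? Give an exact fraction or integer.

left: (-3)·(3/11) + (6)·(1/11) + (-2)·(1/11) + (-7)·(6/11) = -47/11.
center: (-8)·(3/11) + (-8)·(1/11) + (-6)·(1/11) + (5)·(6/11) = -8/11.
right: (4)·(3/11) + (-2)·(1/11) + (-5)·(1/11) + (4)·(6/11) = 29/11.
The best pure response is right with expected payoff 29/11.

29/11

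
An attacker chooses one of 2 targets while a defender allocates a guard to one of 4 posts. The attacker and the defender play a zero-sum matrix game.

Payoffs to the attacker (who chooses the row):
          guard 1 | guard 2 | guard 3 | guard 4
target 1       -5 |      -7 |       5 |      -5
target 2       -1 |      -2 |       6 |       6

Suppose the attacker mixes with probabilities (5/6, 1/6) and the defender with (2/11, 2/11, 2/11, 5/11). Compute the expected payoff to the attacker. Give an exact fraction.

Against (2/11, 2/11, 2/11, 5/11), each row's expected payoff is target 1: -39/11; target 2: 36/11.
Taking the (5/6, 1/6)-weighted average: (5/6)·(-39/11) + (1/6)·(36/11) = -53/22.

-53/22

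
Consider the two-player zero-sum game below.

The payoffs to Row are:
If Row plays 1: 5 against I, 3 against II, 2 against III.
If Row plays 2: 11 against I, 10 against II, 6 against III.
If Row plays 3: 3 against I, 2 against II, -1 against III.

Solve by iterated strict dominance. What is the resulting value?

Column II is strictly dominated by III for Column (2<3, 6<10, -1<2); eliminate II.
Row 1 is strictly dominated by row 2 (11>5, 6>2); eliminate 1.
Row 3 is strictly dominated by row 2 (11>3, 6>-1); eliminate 3.
Column I is strictly dominated by III for Column (6<11); eliminate I.
Only (2, III) remains, with payoff 6.

6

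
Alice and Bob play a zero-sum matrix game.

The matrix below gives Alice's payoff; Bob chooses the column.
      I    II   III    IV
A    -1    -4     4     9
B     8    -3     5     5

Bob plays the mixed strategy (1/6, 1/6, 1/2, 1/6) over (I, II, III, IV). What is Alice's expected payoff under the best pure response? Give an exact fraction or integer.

25/6

A: (-1)·(1/6) + (-4)·(1/6) + (4)·(1/2) + (9)·(1/6) = 8/3.
B: (8)·(1/6) + (-3)·(1/6) + (5)·(1/2) + (5)·(1/6) = 25/6.
The best pure response is B with expected payoff 25/6.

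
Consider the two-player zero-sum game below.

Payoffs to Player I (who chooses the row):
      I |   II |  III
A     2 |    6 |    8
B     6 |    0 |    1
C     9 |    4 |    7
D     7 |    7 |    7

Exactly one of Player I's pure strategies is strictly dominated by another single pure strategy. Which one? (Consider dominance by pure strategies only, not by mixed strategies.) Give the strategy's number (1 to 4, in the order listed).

Compare B with C: 9 > 6, 4 > 0, 7 > 1.
So C strictly dominates B for Player I; B is strictly dominated.

2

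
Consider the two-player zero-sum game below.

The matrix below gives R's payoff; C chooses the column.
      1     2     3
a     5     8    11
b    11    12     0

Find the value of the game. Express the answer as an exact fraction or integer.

Column 2 is strictly dominated by 1 for C (it gives R more in every row).
The remaining 2×2 game on (a, b) × (1, 3) has no saddle point. Let R play a with probability p; indifference gives 5p + 11(1−p) = 11p, so p = 11/17.
Similarly C's optimal q on 1 is 11/17, and the value is 5·(11/17) + (11)·(6/17) = 121/17.

121/17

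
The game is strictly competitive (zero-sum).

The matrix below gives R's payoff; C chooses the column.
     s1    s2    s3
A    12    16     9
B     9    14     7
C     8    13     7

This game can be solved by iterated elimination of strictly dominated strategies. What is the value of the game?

Column s1 is strictly dominated by s3 for C (9<12, 7<9, 7<8); eliminate s1.
Row B is strictly dominated by row A (16>14, 9>7); eliminate B.
Column s2 is strictly dominated by s3 for C (9<16, 7<13); eliminate s2.
Row C is strictly dominated by row A (9>7); eliminate C.
Only (A, s3) remains, with payoff 9.

9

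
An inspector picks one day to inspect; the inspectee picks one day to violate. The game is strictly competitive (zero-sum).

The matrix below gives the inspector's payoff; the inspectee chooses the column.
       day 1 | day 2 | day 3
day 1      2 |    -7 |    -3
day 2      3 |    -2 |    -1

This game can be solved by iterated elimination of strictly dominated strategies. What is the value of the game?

-2

Row day 1 is strictly dominated by row day 2 (3>2, -2>-7, -1>-3); eliminate day 1.
Column day 1 is strictly dominated by day 2 for the inspectee (-2<3); eliminate day 1.
Column day 3 is strictly dominated by day 2 for the inspectee (-2<-1); eliminate day 3.
Only (day 2, day 2) remains, with payoff -2.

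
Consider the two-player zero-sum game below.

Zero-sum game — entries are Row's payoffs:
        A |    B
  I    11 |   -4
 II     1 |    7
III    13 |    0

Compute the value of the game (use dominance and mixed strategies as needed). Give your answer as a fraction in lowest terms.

Row I is strictly dominated by row III, so Row never plays it.
The remaining 2×2 game on (II, III) × (A, B) has no saddle point. Let Row play II with probability p; indifference gives p + 13(1−p) = 7p, so p = 13/19.
Similarly Column's optimal q on A is 7/19, and the value is 1·(7/19) + (7)·(12/19) = 91/19.

91/19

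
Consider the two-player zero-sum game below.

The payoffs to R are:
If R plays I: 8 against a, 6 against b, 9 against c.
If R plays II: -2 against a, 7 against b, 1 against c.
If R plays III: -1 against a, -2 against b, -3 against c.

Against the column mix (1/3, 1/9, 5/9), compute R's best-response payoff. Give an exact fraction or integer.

25/3

I: (8)·(1/3) + (6)·(1/9) + (9)·(5/9) = 25/3.
II: (-2)·(1/3) + (7)·(1/9) + (1)·(5/9) = 2/3.
III: (-1)·(1/3) + (-2)·(1/9) + (-3)·(5/9) = -20/9.
The best pure response is I with expected payoff 25/3.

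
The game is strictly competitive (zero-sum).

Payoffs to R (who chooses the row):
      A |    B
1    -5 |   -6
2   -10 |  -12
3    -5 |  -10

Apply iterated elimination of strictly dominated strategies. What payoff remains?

Row 2 is strictly dominated by row 1 (-5>-10, -6>-12); eliminate 2.
Column A is strictly dominated by B for C (-6<-5, -10<-5); eliminate A.
Row 3 is strictly dominated by row 1 (-6>-10); eliminate 3.
Only (1, B) remains, with payoff -6.

-6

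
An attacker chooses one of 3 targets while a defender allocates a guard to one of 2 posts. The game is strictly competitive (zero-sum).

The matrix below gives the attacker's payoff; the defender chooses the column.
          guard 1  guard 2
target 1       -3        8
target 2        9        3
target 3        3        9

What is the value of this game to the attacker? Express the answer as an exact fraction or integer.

Row target 1 is strictly dominated by row target 3, so the attacker never plays it.
The remaining 2×2 game on (target 2, target 3) × (guard 1, guard 2) has no saddle point. Let the attacker play target 2 with probability p; indifference gives 9p + 3(1−p) = 3p + 9(1−p), so p = 1/2.
Similarly the defender's optimal q on guard 1 is 1/2, and the value is 9·(1/2) + (3)·(1/2) = 6.

6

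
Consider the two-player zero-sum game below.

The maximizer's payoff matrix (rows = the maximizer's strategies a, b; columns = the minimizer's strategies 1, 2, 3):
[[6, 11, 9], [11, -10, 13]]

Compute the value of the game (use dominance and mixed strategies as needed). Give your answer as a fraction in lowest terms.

181/26

Column 3 is strictly dominated by 1 for the minimizer (it gives the maximizer more in every row).
The remaining 2×2 game on (a, b) × (1, 2) has no saddle point. Let the maximizer play a with probability p; indifference gives 6p + 11(1−p) = 11p − 10(1−p), so p = 21/26.
Similarly the minimizer's optimal q on 1 is 21/26, and the value is 6·(21/26) + (11)·(5/26) = 181/26.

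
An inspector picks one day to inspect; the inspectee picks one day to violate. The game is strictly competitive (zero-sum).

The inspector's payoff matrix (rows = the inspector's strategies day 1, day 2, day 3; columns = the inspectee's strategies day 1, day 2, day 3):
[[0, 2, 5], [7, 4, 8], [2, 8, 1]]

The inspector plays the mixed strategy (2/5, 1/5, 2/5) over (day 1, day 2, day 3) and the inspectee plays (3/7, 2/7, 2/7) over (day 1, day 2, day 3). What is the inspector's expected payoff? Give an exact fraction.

121/35

Against (3/7, 2/7, 2/7), each row's expected payoff is day 1: 2; day 2: 45/7; day 3: 24/7.
Taking the (2/5, 1/5, 2/5)-weighted average: (2/5)·(2) + (1/5)·(45/7) + (2/5)·(24/7) = 121/35.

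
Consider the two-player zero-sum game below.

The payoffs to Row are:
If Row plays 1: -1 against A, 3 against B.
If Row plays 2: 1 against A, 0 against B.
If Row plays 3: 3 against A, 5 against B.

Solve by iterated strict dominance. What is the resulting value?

3

Row 1 is strictly dominated by row 3 (3>-1, 5>3); eliminate 1.
Row 2 is strictly dominated by row 3 (3>1, 5>0); eliminate 2.
Column B is strictly dominated by A for Column (3<5); eliminate B.
Only (3, A) remains, with payoff 3.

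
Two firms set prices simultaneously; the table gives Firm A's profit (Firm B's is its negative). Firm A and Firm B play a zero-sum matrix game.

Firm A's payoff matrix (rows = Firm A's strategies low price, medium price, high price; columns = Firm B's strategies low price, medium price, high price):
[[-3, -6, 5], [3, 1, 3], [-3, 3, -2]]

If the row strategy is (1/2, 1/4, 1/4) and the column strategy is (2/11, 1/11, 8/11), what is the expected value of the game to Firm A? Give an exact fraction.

17/11

Against (2/11, 1/11, 8/11), each row's expected payoff is low price: 28/11; medium price: 31/11; high price: -19/11.
Taking the (1/2, 1/4, 1/4)-weighted average: (1/2)·(28/11) + (1/4)·(31/11) + (1/4)·(-19/11) = 17/11.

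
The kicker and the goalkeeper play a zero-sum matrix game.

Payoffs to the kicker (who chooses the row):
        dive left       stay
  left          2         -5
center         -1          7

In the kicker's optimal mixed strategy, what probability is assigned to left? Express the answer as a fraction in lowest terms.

8/15

Row minima are -5 and -1, so the kicker's maximin is -1; column maxima are 2 and 7, so the goalkeeper's minimax is 2. These differ, so the equilibrium is in mixed strategies.
Let the kicker play left with probability p. The goalkeeper is indifferent when 2p − (1−p) = −5p + 7(1−p), giving p = 8/15.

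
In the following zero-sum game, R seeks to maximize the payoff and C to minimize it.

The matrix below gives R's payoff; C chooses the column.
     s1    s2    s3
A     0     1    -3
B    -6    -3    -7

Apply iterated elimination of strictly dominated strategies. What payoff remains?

Column s1 is strictly dominated by s3 for C (-3<0, -7<-6); eliminate s1.
Row B is strictly dominated by row A (1>-3, -3>-7); eliminate B.
Column s2 is strictly dominated by s3 for C (-3<1); eliminate s2.
Only (A, s3) remains, with payoff -3.

-3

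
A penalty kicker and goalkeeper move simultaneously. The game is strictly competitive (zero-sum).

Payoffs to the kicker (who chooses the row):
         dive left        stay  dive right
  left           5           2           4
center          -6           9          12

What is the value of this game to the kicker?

Column dive right is strictly dominated by stay for the goalkeeper (it gives the kicker more in every row).
The remaining 2×2 game on (left, center) × (dive left, stay) has no saddle point. Let the kicker play left with probability p; indifference gives 5p − 6(1−p) = 2p + 9(1−p), so p = 5/6.
Similarly the goalkeeper's optimal q on dive left is 7/18, and the value is 5·(7/18) + (2)·(11/18) = 19/6.

19/6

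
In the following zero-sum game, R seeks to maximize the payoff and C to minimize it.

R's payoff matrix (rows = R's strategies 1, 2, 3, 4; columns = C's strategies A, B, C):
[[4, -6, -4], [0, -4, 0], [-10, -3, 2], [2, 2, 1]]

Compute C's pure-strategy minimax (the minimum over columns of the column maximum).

2

The worst case (largest entry) in each column is A: 4, B: 2, C: 2.
The best (smallest) of these is 2.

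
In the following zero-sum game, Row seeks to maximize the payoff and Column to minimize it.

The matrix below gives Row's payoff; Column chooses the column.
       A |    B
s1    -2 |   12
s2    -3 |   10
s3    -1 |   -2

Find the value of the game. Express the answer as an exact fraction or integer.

Row s2 is strictly dominated by row s1, so Row never plays it.
The remaining 2×2 game on (s1, s3) × (A, B) has no saddle point. Let Row play s1 with probability p; indifference gives −2p − (1−p) = 12p − 2(1−p), so p = 1/15.
Similarly Column's optimal q on A is 14/15, and the value is -2·(14/15) + (12)·(1/15) = -16/15.

-16/15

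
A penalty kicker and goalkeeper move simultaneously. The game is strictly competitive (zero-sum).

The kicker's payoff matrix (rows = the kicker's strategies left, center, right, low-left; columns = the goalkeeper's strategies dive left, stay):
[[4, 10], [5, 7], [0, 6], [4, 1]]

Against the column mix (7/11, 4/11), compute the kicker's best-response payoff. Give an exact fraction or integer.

68/11

left: (4)·(7/11) + (10)·(4/11) = 68/11.
center: (5)·(7/11) + (7)·(4/11) = 63/11.
right: (0)·(7/11) + (6)·(4/11) = 24/11.
low-left: (4)·(7/11) + (1)·(4/11) = 32/11.
The best pure response is left with expected payoff 68/11.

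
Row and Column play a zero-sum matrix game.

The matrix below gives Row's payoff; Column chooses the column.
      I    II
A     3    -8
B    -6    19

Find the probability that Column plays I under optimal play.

Row minima are -8 and -6, so Row's maximin is -6; column maxima are 3 and 19, so Column's minimax is 3. These differ, so the equilibrium is in mixed strategies.
Let Column play I with probability q. Row is indifferent when 3q − 8(1−q) = −6q + 19(1−q), giving q = 3/4.

3/4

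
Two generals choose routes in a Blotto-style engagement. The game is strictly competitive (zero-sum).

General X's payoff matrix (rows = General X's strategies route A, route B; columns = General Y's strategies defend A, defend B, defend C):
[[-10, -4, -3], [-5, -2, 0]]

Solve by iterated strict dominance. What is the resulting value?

Row route A is strictly dominated by row route B (-5>-10, -2>-4, 0>-3); eliminate route A.
Column defend C is strictly dominated by defend A for General Y (-5<0); eliminate defend C.
Column defend B is strictly dominated by defend A for General Y (-5<-2); eliminate defend B.
Only (route B, defend A) remains, with payoff -5.

-5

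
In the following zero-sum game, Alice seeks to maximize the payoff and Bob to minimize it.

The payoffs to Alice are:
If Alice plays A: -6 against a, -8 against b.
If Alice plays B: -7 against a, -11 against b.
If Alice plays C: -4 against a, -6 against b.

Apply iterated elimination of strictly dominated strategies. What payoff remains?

Row A is strictly dominated by row C (-4>-6, -6>-8); eliminate A.
Row B is strictly dominated by row C (-4>-7, -6>-11); eliminate B.
Column a is strictly dominated by b for Bob (-6<-4); eliminate a.
Only (C, b) remains, with payoff -6.

-6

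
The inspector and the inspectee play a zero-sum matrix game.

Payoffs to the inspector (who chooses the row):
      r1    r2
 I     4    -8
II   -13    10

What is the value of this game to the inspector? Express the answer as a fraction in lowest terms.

Row minima are -8 and -13, so the inspector's maximin is -8; column maxima are 4 and 10, so the inspectee's minimax is 4. These differ, so the equilibrium is in mixed strategies.
Let the inspector play I with probability p. The inspectee is indifferent when 4p − 13(1−p) = −8p + 10(1−p), giving p = 23/35.
Let the inspectee play r1 with probability q. The inspector is indifferent when 4q − 8(1−q) = −13q + 10(1−q), giving q = 18/35.
The value is 4·(18/35) + (-8)·(17/35) = -64/35.

-64/35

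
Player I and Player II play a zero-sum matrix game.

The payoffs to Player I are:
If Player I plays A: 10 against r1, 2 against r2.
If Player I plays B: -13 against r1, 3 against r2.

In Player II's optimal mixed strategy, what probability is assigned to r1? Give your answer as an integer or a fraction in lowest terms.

1/24

Row minima are 2 and -13, so Player I's maximin is 2; column maxima are 10 and 3, so Player II's minimax is 3. These differ, so the equilibrium is in mixed strategies.
Let Player II play r1 with probability q. Player I is indifferent when 10q + 2(1−q) = −13q + 3(1−q), giving q = 1/24.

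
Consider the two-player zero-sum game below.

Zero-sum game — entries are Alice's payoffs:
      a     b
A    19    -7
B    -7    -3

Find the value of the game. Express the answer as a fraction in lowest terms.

Row minima are -7 and -7, so Alice's maximin is -7; column maxima are 19 and -3, so Bob's minimax is -3. These differ, so the equilibrium is in mixed strategies.
Let Alice play A with probability p. Bob is indifferent when 19p − 7(1−p) = −7p − 3(1−p), giving p = 2/15.
Let Bob play a with probability q. Alice is indifferent when 19q − 7(1−q) = −7q − 3(1−q), giving q = 2/15.
The value is 19·(2/15) + (-7)·(13/15) = -53/15.

-53/15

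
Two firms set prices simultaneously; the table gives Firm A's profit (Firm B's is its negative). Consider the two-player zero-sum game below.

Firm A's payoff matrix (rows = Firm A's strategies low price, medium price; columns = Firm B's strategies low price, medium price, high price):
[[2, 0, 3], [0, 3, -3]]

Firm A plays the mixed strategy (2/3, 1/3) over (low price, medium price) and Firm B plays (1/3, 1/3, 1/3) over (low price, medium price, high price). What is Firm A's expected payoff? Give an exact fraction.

10/9

Against (1/3, 1/3, 1/3), each row's expected payoff is low price: 5/3; medium price: 0.
Taking the (2/3, 1/3)-weighted average: (2/3)·(5/3) + (1/3)·(0) = 10/9.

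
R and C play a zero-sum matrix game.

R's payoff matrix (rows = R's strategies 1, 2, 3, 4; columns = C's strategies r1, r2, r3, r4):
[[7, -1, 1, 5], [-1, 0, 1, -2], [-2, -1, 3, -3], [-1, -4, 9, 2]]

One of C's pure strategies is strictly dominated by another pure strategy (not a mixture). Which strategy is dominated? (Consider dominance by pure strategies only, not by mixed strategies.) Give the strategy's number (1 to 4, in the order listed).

C prefers columns that give R less. Compare r3 with r2: -1 < 1, 0 < 1, -1 < 3, -4 < 9.
So r2 strictly dominates r3 for C; r3 is strictly dominated.

3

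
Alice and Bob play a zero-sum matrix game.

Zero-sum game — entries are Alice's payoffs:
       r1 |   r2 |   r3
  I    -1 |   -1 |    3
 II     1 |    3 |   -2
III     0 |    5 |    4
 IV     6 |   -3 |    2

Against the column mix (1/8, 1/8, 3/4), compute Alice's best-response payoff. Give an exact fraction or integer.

I: (-1)·(1/8) + (-1)·(1/8) + (3)·(3/4) = 2.
II: (1)·(1/8) + (3)·(1/8) + (-2)·(3/4) = -1.
III: (0)·(1/8) + (5)·(1/8) + (4)·(3/4) = 29/8.
IV: (6)·(1/8) + (-3)·(1/8) + (2)·(3/4) = 15/8.
The best pure response is III with expected payoff 29/8.

29/8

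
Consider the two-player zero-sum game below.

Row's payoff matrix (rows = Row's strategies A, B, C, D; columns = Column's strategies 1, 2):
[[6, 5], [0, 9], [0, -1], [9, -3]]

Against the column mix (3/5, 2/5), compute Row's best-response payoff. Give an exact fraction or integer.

28/5

A: (6)·(3/5) + (5)·(2/5) = 28/5.
B: (0)·(3/5) + (9)·(2/5) = 18/5.
C: (0)·(3/5) + (-1)·(2/5) = -2/5.
D: (9)·(3/5) + (-3)·(2/5) = 21/5.
The best pure response is A with expected payoff 28/5.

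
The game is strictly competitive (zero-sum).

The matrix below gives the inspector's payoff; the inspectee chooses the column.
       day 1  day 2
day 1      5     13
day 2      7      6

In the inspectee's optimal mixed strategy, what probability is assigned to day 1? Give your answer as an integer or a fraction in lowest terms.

7/9

Row minima are 5 and 6, so the inspector's maximin is 6; column maxima are 7 and 13, so the inspectee's minimax is 7. These differ, so the equilibrium is in mixed strategies.
Let the inspectee play day 1 with probability q. The inspector is indifferent when 5q + 13(1−q) = 7q + 6(1−q), giving q = 7/9.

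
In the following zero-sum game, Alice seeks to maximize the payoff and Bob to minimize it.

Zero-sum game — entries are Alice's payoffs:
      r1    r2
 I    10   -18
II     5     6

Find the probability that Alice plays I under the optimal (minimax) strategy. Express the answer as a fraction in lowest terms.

Row minima are -18 and 5, so Alice's maximin is 5; column maxima are 10 and 6, so Bob's minimax is 6. These differ, so the equilibrium is in mixed strategies.
Let Alice play I with probability p. Bob is indifferent when 10p + 5(1−p) = −18p + 6(1−p), giving p = 1/29.

1/29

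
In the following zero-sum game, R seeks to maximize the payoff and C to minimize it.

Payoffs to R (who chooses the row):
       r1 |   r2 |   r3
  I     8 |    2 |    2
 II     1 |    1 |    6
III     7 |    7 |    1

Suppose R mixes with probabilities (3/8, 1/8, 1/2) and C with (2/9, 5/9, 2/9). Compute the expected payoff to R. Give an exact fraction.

313/72

Against (2/9, 5/9, 2/9), each row's expected payoff is I: 10/3; II: 19/9; III: 17/3.
Taking the (3/8, 1/8, 1/2)-weighted average: (3/8)·(10/3) + (1/8)·(19/9) + (1/2)·(17/3) = 313/72.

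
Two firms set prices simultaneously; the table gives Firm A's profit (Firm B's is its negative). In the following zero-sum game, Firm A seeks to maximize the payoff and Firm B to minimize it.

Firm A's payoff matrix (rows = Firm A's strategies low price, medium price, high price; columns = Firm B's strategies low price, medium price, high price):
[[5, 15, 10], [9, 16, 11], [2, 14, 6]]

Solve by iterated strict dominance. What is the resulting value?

Row high price is strictly dominated by row low price (5>2, 15>14, 10>6); eliminate high price.
Column high price is strictly dominated by low price for Firm B (5<10, 9<11); eliminate high price.
Row low price is strictly dominated by row medium price (9>5, 16>15); eliminate low price.
Column medium price is strictly dominated by low price for Firm B (9<16); eliminate medium price.
Only (medium price, low price) remains, with payoff 9.

9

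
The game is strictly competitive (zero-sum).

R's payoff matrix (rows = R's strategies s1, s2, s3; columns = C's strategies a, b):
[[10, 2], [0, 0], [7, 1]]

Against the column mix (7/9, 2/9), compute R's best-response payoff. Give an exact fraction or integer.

74/9

s1: (10)·(7/9) + (2)·(2/9) = 74/9.
s2: (0)·(7/9) + (0)·(2/9) = 0.
s3: (7)·(7/9) + (1)·(2/9) = 17/3.
The best pure response is s1 with expected payoff 74/9.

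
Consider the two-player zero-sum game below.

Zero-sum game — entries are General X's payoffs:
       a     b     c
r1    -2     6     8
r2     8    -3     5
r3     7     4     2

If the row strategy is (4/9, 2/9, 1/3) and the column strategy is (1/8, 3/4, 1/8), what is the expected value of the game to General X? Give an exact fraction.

257/72

Against (1/8, 3/4, 1/8), each row's expected payoff is r1: 21/4; r2: -5/8; r3: 33/8.
Taking the (4/9, 2/9, 1/3)-weighted average: (4/9)·(21/4) + (2/9)·(-5/8) + (1/3)·(33/8) = 257/72.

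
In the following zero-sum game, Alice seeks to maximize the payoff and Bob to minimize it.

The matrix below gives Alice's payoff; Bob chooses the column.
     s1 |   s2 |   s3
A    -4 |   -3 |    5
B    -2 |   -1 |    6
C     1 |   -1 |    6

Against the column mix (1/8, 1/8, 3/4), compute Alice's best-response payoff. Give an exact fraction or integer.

A: (-4)·(1/8) + (-3)·(1/8) + (5)·(3/4) = 23/8.
B: (-2)·(1/8) + (-1)·(1/8) + (6)·(3/4) = 33/8.
C: (1)·(1/8) + (-1)·(1/8) + (6)·(3/4) = 9/2.
The best pure response is C with expected payoff 9/2.

9/2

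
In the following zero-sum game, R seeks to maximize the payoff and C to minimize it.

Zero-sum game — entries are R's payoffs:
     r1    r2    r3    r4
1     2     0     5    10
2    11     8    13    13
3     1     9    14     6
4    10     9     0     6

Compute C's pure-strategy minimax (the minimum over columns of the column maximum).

9

The worst case (largest entry) in each column is r1: 11, r2: 9, r3: 14, r4: 13.
The best (smallest) of these is 9.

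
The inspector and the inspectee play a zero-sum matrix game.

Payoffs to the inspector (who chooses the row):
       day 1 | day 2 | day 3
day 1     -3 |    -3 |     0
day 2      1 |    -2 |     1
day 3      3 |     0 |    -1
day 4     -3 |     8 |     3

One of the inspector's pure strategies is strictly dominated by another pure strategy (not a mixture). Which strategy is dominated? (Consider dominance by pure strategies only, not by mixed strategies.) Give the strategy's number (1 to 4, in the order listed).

Compare day 1 with day 2: 1 > -3, -2 > -3, 1 > 0.
So day 2 strictly dominates day 1 for the inspector; day 1 is strictly dominated.

1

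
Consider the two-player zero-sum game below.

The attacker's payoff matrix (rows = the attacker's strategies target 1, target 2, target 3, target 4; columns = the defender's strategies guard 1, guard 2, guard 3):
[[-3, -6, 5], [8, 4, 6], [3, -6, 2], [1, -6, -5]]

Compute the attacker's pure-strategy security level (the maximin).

The worst-case payoff for each row is target 1: -6, target 2: 4, target 3: -6, target 4: -6.
The best of these is 4.

4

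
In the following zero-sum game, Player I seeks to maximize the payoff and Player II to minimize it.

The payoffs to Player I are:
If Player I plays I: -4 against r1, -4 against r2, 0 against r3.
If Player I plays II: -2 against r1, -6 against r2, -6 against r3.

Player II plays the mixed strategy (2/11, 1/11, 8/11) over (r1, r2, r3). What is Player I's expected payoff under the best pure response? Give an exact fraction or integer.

-12/11

I: (-4)·(2/11) + (-4)·(1/11) + (0)·(8/11) = -12/11.
II: (-2)·(2/11) + (-6)·(1/11) + (-6)·(8/11) = -58/11.
The best pure response is I with expected payoff -12/11.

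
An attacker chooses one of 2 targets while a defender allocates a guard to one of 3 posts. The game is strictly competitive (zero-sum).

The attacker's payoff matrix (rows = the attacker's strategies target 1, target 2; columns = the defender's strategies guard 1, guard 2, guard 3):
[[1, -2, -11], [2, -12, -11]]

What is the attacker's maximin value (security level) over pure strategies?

The worst-case payoff for each row is target 1: -11, target 2: -12.
The best of these is -11.

-11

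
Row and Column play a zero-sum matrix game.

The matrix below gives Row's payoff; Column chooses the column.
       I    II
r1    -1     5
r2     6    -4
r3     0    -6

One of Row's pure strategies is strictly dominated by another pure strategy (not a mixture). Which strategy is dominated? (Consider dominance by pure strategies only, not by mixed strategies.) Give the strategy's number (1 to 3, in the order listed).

3

Compare r3 with r2: 6 > 0, -4 > -6.
So r2 strictly dominates r3 for Row; r3 is strictly dominated.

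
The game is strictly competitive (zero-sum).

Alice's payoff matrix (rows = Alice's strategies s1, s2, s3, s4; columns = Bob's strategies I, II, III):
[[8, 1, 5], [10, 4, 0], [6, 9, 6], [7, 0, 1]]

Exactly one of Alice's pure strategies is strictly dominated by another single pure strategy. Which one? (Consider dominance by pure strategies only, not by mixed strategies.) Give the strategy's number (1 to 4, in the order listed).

Compare s4 with s1: 8 > 7, 1 > 0, 5 > 1.
So s1 strictly dominates s4 for Alice; s4 is strictly dominated.

4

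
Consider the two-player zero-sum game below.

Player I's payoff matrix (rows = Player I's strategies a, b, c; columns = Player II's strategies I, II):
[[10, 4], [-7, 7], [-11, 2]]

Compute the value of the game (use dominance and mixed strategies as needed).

Row c is strictly dominated by row b, so Player I never plays it.
The remaining 2×2 game on (a, b) × (I, II) has no saddle point. Let Player I play a with probability p; indifference gives 10p − 7(1−p) = 4p + 7(1−p), so p = 7/10.
Similarly Player II's optimal q on I is 3/20, and the value is 10·(3/20) + (4)·(17/20) = 49/10.

49/10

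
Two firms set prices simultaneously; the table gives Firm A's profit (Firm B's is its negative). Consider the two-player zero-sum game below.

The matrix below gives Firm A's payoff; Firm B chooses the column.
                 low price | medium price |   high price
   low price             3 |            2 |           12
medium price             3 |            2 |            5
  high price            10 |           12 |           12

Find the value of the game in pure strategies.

10

Row minima: 2, 2, 10 → Firm A's maximin is 10.
Column maxima: 10, 12, 12 → Firm B's minimax is 10.
They coincide at (high price, low price), so the value is 10.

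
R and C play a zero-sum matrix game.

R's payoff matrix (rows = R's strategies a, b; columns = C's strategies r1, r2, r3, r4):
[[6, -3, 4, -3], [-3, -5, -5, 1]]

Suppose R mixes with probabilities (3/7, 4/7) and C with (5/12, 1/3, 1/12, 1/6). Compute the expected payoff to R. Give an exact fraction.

-26/21

Against (5/12, 1/3, 1/12, 1/6), each row's expected payoff is a: 4/3; b: -19/6.
Taking the (3/7, 4/7)-weighted average: (3/7)·(4/3) + (4/7)·(-19/6) = -26/21.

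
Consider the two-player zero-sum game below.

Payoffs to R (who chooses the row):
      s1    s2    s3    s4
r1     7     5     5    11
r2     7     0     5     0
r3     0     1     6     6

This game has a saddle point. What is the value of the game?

Row minima: 5, 0, 0 → R's maximin is 5.
Column maxima: 7, 5, 6, 11 → C's minimax is 5.
They coincide at (r1, s2), so the value is 5.

5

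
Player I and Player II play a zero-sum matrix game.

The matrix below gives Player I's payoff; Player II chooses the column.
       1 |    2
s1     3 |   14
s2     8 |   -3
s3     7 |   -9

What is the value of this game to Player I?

Row s3 is strictly dominated by row s2, so Player I never plays it.
The remaining 2×2 game on (s1, s2) × (1, 2) has no saddle point. Let Player I play s1 with probability p; indifference gives 3p + 8(1−p) = 14p − 3(1−p), so p = 1/2.
Similarly Player II's optimal q on 1 is 17/22, and the value is 3·(17/22) + (14)·(5/22) = 11/2.

11/2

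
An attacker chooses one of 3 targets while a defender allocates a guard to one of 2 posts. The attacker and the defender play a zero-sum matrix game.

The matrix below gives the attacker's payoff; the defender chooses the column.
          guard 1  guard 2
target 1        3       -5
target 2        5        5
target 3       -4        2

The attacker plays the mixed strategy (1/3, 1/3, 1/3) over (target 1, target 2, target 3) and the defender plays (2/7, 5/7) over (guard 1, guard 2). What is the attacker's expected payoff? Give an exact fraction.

6/7

Against (2/7, 5/7), each row's expected payoff is target 1: -19/7; target 2: 5; target 3: 2/7.
Taking the (1/3, 1/3, 1/3)-weighted average: (1/3)·(-19/7) + (1/3)·(5) + (1/3)·(2/7) = 6/7.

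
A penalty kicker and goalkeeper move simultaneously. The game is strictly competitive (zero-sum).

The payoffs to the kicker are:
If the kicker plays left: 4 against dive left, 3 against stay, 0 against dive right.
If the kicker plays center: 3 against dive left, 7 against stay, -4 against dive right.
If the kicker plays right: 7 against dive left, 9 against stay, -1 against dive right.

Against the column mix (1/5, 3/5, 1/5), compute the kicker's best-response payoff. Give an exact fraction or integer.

33/5

left: (4)·(1/5) + (3)·(3/5) + (0)·(1/5) = 13/5.
center: (3)·(1/5) + (7)·(3/5) + (-4)·(1/5) = 4.
right: (7)·(1/5) + (9)·(3/5) + (-1)·(1/5) = 33/5.
The best pure response is right with expected payoff 33/5.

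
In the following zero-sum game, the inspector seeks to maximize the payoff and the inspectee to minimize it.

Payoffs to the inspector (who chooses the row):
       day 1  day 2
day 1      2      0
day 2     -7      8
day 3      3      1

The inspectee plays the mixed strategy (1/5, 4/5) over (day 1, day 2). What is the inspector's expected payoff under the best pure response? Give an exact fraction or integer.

day 1: (2)·(1/5) + (0)·(4/5) = 2/5.
day 2: (-7)·(1/5) + (8)·(4/5) = 5.
day 3: (3)·(1/5) + (1)·(4/5) = 7/5.
The best pure response is day 2 with expected payoff 5.

5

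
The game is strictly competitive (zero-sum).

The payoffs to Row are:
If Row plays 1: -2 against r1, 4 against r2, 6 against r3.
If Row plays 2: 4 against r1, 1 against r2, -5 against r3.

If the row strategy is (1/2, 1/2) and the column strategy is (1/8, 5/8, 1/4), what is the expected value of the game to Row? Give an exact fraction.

Against (1/8, 5/8, 1/4), each row's expected payoff is 1: 15/4; 2: -1/8.
Taking the (1/2, 1/2)-weighted average: (1/2)·(15/4) + (1/2)·(-1/8) = 29/16.

29/16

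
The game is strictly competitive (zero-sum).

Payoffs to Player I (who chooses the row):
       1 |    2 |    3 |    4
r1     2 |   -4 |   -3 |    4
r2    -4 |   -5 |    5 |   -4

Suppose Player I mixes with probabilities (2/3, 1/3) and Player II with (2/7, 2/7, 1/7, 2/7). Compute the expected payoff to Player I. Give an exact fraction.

Against (2/7, 2/7, 1/7, 2/7), each row's expected payoff is r1: 1/7; r2: -3.
Taking the (2/3, 1/3)-weighted average: (2/3)·(1/7) + (1/3)·(-3) = -19/21.

-19/21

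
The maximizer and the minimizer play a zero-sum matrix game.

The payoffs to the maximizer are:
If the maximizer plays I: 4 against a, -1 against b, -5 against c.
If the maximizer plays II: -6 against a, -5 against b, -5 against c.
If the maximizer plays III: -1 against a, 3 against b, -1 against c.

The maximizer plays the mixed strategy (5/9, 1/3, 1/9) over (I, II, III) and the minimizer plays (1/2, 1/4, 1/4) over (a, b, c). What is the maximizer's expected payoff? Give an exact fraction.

-14/9

Against (1/2, 1/4, 1/4), each row's expected payoff is I: 1/2; II: -11/2; III: 0.
Taking the (5/9, 1/3, 1/9)-weighted average: (5/9)·(1/2) + (1/3)·(-11/2) + (1/9)·(0) = -14/9.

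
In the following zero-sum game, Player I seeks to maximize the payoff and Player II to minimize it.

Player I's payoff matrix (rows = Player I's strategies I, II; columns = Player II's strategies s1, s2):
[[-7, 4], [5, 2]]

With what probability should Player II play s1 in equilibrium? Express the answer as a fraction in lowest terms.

1/7

Row minima are -7 and 2, so Player I's maximin is 2; column maxima are 5 and 4, so Player II's minimax is 4. These differ, so the equilibrium is in mixed strategies.
Let Player II play s1 with probability q. Player I is indifferent when −7q + 4(1−q) = 5q + 2(1−q), giving q = 1/7.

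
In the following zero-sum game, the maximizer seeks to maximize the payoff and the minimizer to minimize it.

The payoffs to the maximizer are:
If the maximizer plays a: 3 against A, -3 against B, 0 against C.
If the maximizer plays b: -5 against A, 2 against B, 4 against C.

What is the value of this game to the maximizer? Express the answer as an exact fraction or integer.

Column C is strictly dominated by B for the minimizer (it gives the maximizer more in every row).
The remaining 2×2 game on (a, b) × (A, B) has no saddle point. Let the maximizer play a with probability p; indifference gives 3p − 5(1−p) = −3p + 2(1−p), so p = 7/13.
Similarly the minimizer's optimal q on A is 5/13, and the value is 3·(5/13) + (-3)·(8/13) = -9/13.

-9/13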